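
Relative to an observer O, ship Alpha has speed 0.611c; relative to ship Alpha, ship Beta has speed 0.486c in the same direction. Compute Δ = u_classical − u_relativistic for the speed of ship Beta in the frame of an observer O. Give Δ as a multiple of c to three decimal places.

Δ = 0.251c

Galilean: u_cl = 0.486 + 0.611 = 1.0970.
Relativistic: u_rel = (0.486 + 0.611) / (1 + 0.486·0.611) = 1.0970/1.2969 = 0.8458.
Δ = 1.0970 − 0.8458 = 0.2512.
(The classical prediction exceeds c; the relativistic result does not.)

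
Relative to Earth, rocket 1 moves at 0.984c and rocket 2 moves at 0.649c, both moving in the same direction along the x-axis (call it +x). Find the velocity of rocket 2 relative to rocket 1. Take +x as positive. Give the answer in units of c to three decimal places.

β_A = 0.984, β_B = 0.649.
Transform to A's frame with the inverse velocity-addition law: u' = (u − v)/(1 − uv/c²), taking u = β_B and v = β_A.
u' = (0.649 − 0.984) / (1 − (0.984)(0.649)) = -0.3350/0.3614 = -0.9270.

-0.927c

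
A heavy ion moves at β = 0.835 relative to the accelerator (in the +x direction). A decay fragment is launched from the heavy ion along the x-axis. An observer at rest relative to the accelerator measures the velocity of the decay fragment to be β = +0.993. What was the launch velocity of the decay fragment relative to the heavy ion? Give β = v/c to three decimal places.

β = +0.925

Invert the composition law: u' = (u − v)/(1 − uv/c²).
u' = (0.993 − 0.835) / (1 − (0.993)(0.835)) = 0.1580/0.1708 = 0.9248.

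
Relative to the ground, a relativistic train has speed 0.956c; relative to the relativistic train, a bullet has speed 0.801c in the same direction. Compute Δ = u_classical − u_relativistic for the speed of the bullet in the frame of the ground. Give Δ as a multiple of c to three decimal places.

Δ = 0.762c

Galilean: u_cl = 0.801 + 0.956 = 1.7570.
Relativistic: u_rel = (0.801 + 0.956) / (1 + 0.801·0.956) = 1.7570/1.7658 = 0.9950.
Δ = 1.7570 − 0.9950 = 0.7620.
(The classical prediction exceeds c; the relativistic result does not.)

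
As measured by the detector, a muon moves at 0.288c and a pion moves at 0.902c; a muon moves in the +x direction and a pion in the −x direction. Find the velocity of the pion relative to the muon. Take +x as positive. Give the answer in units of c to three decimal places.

β_A = 0.288, β_B = -0.902.
Transform to A's frame with the inverse velocity-addition law: u' = (u − v)/(1 − uv/c²), taking u = β_B and v = β_A.
u' = (-0.902 − 0.288) / (1 − (0.288)(-0.902)) = -1.1900/1.2598 = -0.9446.

-0.945c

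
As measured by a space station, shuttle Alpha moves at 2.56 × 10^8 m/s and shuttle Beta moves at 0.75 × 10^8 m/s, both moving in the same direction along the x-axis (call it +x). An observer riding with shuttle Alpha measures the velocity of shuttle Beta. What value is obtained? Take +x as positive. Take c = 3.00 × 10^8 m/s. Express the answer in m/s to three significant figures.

-2.30 × 10^8 m/s

β_A = 0.853, β_B = 0.250 (dividing each by c = 3.00 × 10^8 m/s).
Transform to A's frame with the inverse velocity-addition law: u' = (u − v)/(1 − uv/c²), taking u = β_B and v = β_A.
u' = (0.250 − 0.853) / (1 − (0.853)(0.250)) = -0.6033/0.7867 = -0.7669.
u' = -0.7669 × 3.00 × 10^8 m/s.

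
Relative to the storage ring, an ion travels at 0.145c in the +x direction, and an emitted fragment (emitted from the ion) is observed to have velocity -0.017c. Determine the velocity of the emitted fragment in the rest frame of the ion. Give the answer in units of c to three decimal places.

Invert the composition law: u' = (u − v)/(1 − uv/c²).
u' = (-0.017 − 0.145) / (1 − (-0.017)(0.145)) = -0.1620/1.0025 = -0.1616.

-0.162c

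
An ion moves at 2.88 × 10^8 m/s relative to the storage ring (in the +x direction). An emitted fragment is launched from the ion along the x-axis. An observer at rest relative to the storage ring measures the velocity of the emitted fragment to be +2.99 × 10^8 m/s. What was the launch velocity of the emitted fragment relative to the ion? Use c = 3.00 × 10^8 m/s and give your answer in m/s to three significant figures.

v = 0.960c, u = 0.997c.
Invert the composition law: u' = (u − v)/(1 − uv/c²).
u' = (0.997 − 0.960) / (1 − (0.997)(0.960)) = 0.0367/0.0432 = 0.8488.
u' = 0.8488 × 3.00 × 10^8 m/s.

+2.55 × 10^8 m/s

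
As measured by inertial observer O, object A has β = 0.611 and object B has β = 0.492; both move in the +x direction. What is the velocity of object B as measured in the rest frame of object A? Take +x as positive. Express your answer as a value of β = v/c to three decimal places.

β = -0.170

β_A = 0.611, β_B = 0.492.
Transform to A's frame with the inverse velocity-addition law: u' = (u − v)/(1 − uv/c²), taking u = β_B and v = β_A.
u' = (0.492 − 0.611) / (1 − (0.611)(0.492)) = -0.1190/0.6994 = -0.1701.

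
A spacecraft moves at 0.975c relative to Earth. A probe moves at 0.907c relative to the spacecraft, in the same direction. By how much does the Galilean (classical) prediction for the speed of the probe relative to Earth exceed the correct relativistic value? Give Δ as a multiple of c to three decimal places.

Δ = 0.883c

Galilean: u_cl = 0.907 + 0.975 = 1.8820.
Relativistic: u_rel = (0.907 + 0.975) / (1 + 0.907·0.975) = 1.8820/1.8843 = 0.9988.
Δ = 1.8820 − 0.9988 = 0.8832.
(The classical prediction exceeds c; the relativistic result does not.)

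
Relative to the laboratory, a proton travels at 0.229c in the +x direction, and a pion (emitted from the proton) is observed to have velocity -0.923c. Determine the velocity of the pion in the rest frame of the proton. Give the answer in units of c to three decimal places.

-0.951c

Invert the composition law: u' = (u − v)/(1 − uv/c²).
u' = (-0.923 − 0.229) / (1 − (-0.923)(0.229)) = -1.1520/1.2114 = -0.9510.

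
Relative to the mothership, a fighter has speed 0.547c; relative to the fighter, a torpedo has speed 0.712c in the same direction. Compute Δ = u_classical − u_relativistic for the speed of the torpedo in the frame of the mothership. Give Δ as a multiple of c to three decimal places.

Galilean: u_cl = 0.712 + 0.547 = 1.2590.
Relativistic: u_rel = (0.712 + 0.547) / (1 + 0.712·0.547) = 1.2590/1.3895 = 0.9061.
Δ = 1.2590 − 0.9061 = 0.3529.
(The classical prediction exceeds c; the relativistic result does not.)

Δ = 0.353c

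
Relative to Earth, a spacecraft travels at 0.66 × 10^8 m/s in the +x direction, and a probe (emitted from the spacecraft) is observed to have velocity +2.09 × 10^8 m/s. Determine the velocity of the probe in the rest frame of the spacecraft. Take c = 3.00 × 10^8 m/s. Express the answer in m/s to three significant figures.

+1.69 × 10^8 m/s

v = 0.220c, u = 0.697c.
Invert the composition law: u' = (u − v)/(1 − uv/c²).
u' = (0.697 − 0.220) / (1 − (0.697)(0.220)) = 0.4767/0.8467 = 0.5629.
u' = 0.5629 × 3.00 × 10^8 m/s.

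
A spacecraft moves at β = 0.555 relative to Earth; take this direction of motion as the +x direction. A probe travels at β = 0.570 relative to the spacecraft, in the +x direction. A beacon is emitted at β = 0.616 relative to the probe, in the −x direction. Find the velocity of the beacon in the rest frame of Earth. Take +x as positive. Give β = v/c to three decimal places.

Apply u = (u' + v)/(1 + u'v/c²) successively, working outward toward Earth.
Start: velocity of the spacecraft relative to Earth = 0.5550c.
Compose with the probe (u' = 0.570 in the spacecraft frame): u_1 = (0.570 + 0.555) / (1 + 0.570·0.555) = 1.1250/1.3163 = 0.8546.
Compose with the beacon (u' = -0.616 in the probe frame): u_2 = (-0.616 + 0.855) / (1 + (-0.616)·0.855) = 0.2386/0.4735 = 0.5039.

β = +0.504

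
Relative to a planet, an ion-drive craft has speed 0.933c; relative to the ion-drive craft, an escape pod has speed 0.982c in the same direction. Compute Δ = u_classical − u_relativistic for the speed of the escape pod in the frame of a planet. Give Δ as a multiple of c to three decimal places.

Δ = 0.916c

Galilean: u_cl = 0.982 + 0.933 = 1.9150.
Relativistic: u_rel = (0.982 + 0.933) / (1 + 0.982·0.933) = 1.9150/1.9162 = 0.9994.
Δ = 1.9150 − 0.9994 = 0.9156.
(The classical prediction exceeds c; the relativistic result does not.)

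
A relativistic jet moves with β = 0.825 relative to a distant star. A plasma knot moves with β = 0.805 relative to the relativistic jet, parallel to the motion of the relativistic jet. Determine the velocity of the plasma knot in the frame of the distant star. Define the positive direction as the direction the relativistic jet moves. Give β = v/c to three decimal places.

β = 0.979

With v = 0.825 and u' = 0.805 (in units of c),
u = (u' + v)/(1 + u'v/c²):
u = (0.805 + 0.825) / (1 + 0.805·0.825) = 1.6300/1.6641 = 0.9795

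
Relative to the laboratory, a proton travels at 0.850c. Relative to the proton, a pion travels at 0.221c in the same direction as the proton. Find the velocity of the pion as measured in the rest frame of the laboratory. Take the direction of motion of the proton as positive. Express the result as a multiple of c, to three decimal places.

With v = 0.850 and u' = 0.221 (in units of c),
u = (u' + v)/(1 + u'v/c²):
u = (0.221 + 0.850) / (1 + 0.221·0.850) = 1.0710/1.1879 = 0.9016

0.902c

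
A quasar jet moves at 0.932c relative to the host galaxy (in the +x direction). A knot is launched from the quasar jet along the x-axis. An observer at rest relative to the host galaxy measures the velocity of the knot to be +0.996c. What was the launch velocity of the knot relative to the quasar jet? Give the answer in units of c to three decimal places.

Invert the composition law: u' = (u − v)/(1 − uv/c²).
u' = (0.996 − 0.932) / (1 − (0.996)(0.932)) = 0.0640/0.0717 = 0.8923.

+0.892c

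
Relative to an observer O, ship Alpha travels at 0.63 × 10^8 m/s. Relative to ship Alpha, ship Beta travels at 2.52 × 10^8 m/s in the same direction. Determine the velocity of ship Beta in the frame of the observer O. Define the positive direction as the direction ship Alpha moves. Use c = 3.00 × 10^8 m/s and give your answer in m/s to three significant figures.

In units of c (dividing by 3.00 × 10^8 m/s): v = 0.210, u' = 0.840.
u = (u' + v)/(1 + u'v/c²):
u = (0.840 + 0.210) / (1 + 0.840·0.210) = 1.0500/1.1764 = 0.8926
Converting back: u = 0.8926 × 3.00 × 10^8 m/s.

2.68 × 10^8 m/s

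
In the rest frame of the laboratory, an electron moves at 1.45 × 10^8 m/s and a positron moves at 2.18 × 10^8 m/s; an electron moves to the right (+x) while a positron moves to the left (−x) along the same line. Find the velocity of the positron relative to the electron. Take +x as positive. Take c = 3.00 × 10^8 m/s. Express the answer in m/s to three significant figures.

-2.69 × 10^8 m/s

β_A = 0.483, β_B = -0.727 (dividing each by c = 3.00 × 10^8 m/s).
Transform to A's frame with the inverse velocity-addition law: u' = (u − v)/(1 − uv/c²), taking u = β_B and v = β_A.
u' = (-0.727 − 0.483) / (1 − (0.483)(-0.727)) = -1.2100/1.3512 = -0.8955.
u' = -0.8955 × 3.00 × 10^8 m/s.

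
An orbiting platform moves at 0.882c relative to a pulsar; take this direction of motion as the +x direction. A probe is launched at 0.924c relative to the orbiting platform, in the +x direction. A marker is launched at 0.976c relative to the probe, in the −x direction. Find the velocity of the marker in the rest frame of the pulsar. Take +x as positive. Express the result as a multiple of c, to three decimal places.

+0.661c

Apply u = (u' + v)/(1 + u'v/c²) successively, working outward toward the pulsar.
Start: velocity of the orbiting platform relative to the pulsar = 0.8820c.
Compose with the probe (u' = 0.924 in the orbiting platform frame): u_1 = (0.924 + 0.882) / (1 + 0.924·0.882) = 1.8060/1.8150 = 0.9951.
Compose with the marker (u' = -0.976 in the probe frame): u_2 = (-0.976 + 0.995) / (1 + (-0.976)·0.995) = 0.0191/0.0288 = 0.6612.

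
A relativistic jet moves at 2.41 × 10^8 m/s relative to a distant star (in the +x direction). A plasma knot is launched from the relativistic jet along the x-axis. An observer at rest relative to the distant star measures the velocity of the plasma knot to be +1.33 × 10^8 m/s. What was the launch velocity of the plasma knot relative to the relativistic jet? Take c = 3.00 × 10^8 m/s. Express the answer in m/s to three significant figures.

v = 0.803c, u = 0.443c.
Invert the composition law: u' = (u − v)/(1 − uv/c²).
u' = (0.443 − 0.803) / (1 − (0.443)(0.803)) = -0.3600/0.6439 = -0.5591.
u' = -0.5591 × 3.00 × 10^8 m/s.

-1.68 × 10^8 m/s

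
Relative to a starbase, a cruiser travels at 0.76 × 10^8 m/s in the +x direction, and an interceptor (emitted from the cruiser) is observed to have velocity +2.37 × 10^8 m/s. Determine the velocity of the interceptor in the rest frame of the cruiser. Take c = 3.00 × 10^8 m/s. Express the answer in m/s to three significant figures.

+2.01 × 10^8 m/s

v = 0.253c, u = 0.790c.
Invert the composition law: u' = (u − v)/(1 − uv/c²).
u' = (0.790 − 0.253) / (1 − (0.790)(0.253)) = 0.5367/0.7999 = 0.6709.
u' = 0.6709 × 3.00 × 10^8 m/s.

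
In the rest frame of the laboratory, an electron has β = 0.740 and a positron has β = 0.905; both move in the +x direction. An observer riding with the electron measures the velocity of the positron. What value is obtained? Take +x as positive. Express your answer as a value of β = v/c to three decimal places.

β = +0.500

β_A = 0.740, β_B = 0.905.
Transform to A's frame with the inverse velocity-addition law: u' = (u − v)/(1 − uv/c²), taking u = β_B and v = β_A.
u' = (0.905 − 0.740) / (1 − (0.740)(0.905)) = 0.1650/0.3303 = 0.4995.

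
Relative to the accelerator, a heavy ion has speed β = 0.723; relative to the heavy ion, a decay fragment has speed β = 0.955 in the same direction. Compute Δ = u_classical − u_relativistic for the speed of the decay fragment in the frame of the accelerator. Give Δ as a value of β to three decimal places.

Galilean: u_cl = 0.955 + 0.723 = 1.6780.
Relativistic: u_rel = (0.955 + 0.723) / (1 + 0.955·0.723) = 1.6780/1.6905 = 0.9926.
Δ = 1.6780 − 0.9926 = 0.6854.
(The classical prediction exceeds c; the relativistic result does not.)

Δ = 0.685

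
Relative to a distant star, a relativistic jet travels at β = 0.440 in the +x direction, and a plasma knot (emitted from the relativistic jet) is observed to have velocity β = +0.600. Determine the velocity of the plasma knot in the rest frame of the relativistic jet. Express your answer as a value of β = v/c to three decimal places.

β = +0.217

Invert the composition law: u' = (u − v)/(1 − uv/c²).
u' = (0.600 − 0.440) / (1 − (0.600)(0.440)) = 0.1600/0.7360 = 0.2174.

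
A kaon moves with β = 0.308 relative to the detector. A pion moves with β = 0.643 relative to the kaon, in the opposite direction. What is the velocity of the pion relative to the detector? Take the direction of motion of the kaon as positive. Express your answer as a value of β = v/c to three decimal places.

With v = 0.308 and u' = -0.643 (in units of c),
u = (u' + v)/(1 + u'v/c²):
u = (-0.643 + 0.308) / (1 + (-0.643)·0.308) = -0.3350/0.8020 = -0.4177

β = -0.418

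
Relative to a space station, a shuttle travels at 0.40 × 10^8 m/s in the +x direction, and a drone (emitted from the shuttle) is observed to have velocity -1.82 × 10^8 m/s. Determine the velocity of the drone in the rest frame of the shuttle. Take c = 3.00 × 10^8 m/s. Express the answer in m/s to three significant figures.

-2.05 × 10^8 m/s

v = 0.133c, u = -0.607c.
Invert the composition law: u' = (u − v)/(1 − uv/c²).
u' = (-0.607 − 0.133) / (1 − (-0.607)(0.133)) = -0.7400/1.0809 = -0.6846.
u' = -0.6846 × 3.00 × 10^8 m/s.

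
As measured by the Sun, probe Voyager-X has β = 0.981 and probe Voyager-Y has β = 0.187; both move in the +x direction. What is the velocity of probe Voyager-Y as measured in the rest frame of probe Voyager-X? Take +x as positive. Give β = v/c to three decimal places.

β_A = 0.981, β_B = 0.187.
Transform to A's frame with the inverse velocity-addition law: u' = (u − v)/(1 − uv/c²), taking u = β_B and v = β_A.
u' = (0.187 − 0.981) / (1 − (0.981)(0.187)) = -0.7940/0.8166 = -0.9724.

β = -0.972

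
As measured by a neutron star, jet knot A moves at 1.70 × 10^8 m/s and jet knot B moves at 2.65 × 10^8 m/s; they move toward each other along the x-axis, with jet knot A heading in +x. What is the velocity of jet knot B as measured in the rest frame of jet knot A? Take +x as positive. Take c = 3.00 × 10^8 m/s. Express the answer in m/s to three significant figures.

-2.90 × 10^8 m/s

β_A = 0.567, β_B = -0.883 (dividing each by c = 3.00 × 10^8 m/s).
Transform to A's frame with the inverse velocity-addition law: u' = (u − v)/(1 − uv/c²), taking u = β_B and v = β_A.
u' = (-0.883 − 0.567) / (1 − (0.567)(-0.883)) = -1.4500/1.5006 = -0.9663.
u' = -0.9663 × 3.00 × 10^8 m/s.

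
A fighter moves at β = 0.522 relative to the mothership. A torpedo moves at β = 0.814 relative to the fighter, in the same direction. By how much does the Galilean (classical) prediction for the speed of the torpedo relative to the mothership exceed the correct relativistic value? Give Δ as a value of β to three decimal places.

Δ = 0.398

Galilean: u_cl = 0.814 + 0.522 = 1.3360.
Relativistic: u_rel = (0.814 + 0.522) / (1 + 0.814·0.522) = 1.3360/1.4249 = 0.9376.
Δ = 1.3360 − 0.9376 = 0.3984.
(The classical prediction exceeds c; the relativistic result does not.)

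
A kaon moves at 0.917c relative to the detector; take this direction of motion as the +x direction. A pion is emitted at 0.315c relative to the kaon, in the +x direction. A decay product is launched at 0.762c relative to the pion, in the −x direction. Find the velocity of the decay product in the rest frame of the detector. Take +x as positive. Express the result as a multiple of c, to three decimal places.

+0.714c

Apply u = (u' + v)/(1 + u'v/c²) successively, working outward toward the detector.
Start: velocity of the kaon relative to the detector = 0.9170c.
Compose with the pion (u' = 0.315 in the kaon frame): u_1 = (0.315 + 0.917) / (1 + 0.315·0.917) = 1.2320/1.2889 = 0.9559.
Compose with the decay product (u' = -0.762 in the pion frame): u_2 = (-0.762 + 0.956) / (1 + (-0.762)·0.956) = 0.1939/0.2716 = 0.7138.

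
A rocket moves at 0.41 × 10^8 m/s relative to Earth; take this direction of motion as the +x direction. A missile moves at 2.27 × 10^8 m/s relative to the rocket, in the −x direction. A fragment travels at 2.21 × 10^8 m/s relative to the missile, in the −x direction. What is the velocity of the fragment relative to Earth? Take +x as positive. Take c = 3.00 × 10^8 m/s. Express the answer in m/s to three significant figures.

-2.84 × 10^8 m/s

Apply u = (u' + v)/(1 + u'v/c²) successively, working outward toward Earth.
(Dividing each given speed by c = 3.00 × 10^8 m/s to work in units of c.)
Start: velocity of the rocket relative to Earth = 0.1367c.
Compose with the missile (u' = -0.757 in the rocket frame): u_1 = (-0.757 + 0.137) / (1 + (-0.757)·0.137) = -0.6200/0.8966 = -0.6915.
Compose with the fragment (u' = -0.737 in the missile frame): u_2 = (-0.737 + (-0.692)) / (1 + (-0.737)·(-0.692)) = -1.4282/1.5094 = -0.9462.
So u = -0.9462 × 3.00 × 10^8 m/s.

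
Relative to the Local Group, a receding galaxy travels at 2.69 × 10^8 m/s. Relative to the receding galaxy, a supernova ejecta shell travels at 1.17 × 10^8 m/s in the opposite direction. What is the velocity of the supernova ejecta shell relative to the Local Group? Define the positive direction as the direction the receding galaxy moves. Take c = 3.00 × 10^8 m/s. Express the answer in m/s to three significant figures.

+2.34 × 10^8 m/s

In units of c (dividing by 3.00 × 10^8 m/s): v = 0.897, u' = -0.390.
u = (u' + v)/(1 + u'v/c²):
u = (-0.390 + 0.897) / (1 + (-0.390)·0.897) = 0.5067/0.6503 = 0.7791
Converting back: u = 0.7791 × 3.00 × 10^8 m/s.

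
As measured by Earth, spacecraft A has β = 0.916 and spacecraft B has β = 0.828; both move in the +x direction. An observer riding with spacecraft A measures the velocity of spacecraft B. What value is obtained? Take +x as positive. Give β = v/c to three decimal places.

β = -0.364

β_A = 0.916, β_B = 0.828.
Transform to A's frame with the inverse velocity-addition law: u' = (u − v)/(1 − uv/c²), taking u = β_B and v = β_A.
u' = (0.828 − 0.916) / (1 − (0.916)(0.828)) = -0.0880/0.2416 = -0.3643.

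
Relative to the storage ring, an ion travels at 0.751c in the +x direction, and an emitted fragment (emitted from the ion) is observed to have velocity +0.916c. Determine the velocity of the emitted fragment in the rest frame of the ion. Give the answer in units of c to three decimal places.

+0.529c

Invert the composition law: u' = (u − v)/(1 − uv/c²).
u' = (0.916 − 0.751) / (1 − (0.916)(0.751)) = 0.1650/0.3121 = 0.5287.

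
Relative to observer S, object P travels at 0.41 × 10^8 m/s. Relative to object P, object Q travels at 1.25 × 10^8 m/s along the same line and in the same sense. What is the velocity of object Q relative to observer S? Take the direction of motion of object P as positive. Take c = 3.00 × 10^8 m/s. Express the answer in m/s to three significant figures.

In units of c (dividing by 3.00 × 10^8 m/s): v = 0.137, u' = 0.417.
u = (u' + v)/(1 + u'v/c²):
u = (0.417 + 0.137) / (1 + 0.417·0.137) = 0.5533/1.0569 = 0.5235
(Galilean addition would give +0.553c.)
Converting back: u = 0.5235 × 3.00 × 10^8 m/s.

1.57 × 10^8 m/s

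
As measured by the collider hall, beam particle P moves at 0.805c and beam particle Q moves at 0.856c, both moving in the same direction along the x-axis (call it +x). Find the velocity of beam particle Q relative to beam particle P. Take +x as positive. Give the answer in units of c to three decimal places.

β_A = 0.805, β_B = 0.856.
Transform to A's frame with the inverse velocity-addition law: u' = (u − v)/(1 − uv/c²), taking u = β_B and v = β_A.
u' = (0.856 − 0.805) / (1 − (0.805)(0.856)) = 0.0510/0.3109 = 0.1640.

+0.164c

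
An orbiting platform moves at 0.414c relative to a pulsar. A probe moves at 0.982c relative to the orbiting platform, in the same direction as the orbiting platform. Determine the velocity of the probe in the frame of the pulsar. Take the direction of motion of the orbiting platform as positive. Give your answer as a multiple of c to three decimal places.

0.993c

With v = 0.414 and u' = 0.982 (in units of c),
u = (u' + v)/(1 + u'v/c²):
u = (0.982 + 0.414) / (1 + 0.982·0.414) = 1.3960/1.4065 = 0.9925
(Galilean addition would give +1.396c, exceeding c.)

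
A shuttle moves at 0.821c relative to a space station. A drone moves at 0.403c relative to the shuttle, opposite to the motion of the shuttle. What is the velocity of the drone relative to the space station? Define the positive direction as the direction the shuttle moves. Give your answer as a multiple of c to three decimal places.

With v = 0.821 and u' = -0.403 (in units of c),
u = (u' + v)/(1 + u'v/c²):
u = (-0.403 + 0.821) / (1 + (-0.403)·0.821) = 0.4180/0.6691 = 0.6247

+0.625c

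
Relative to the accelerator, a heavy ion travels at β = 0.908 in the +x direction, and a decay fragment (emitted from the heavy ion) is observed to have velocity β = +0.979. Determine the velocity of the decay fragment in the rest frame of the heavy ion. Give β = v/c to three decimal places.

β = +0.639

Invert the composition law: u' = (u − v)/(1 − uv/c²).
u' = (0.979 − 0.908) / (1 − (0.979)(0.908)) = 0.0710/0.1111 = 0.6392.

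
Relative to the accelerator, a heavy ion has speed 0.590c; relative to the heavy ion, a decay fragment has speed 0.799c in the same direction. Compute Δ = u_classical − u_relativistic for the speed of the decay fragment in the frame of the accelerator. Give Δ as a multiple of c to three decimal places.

Δ = 0.445c

Galilean: u_cl = 0.799 + 0.590 = 1.3890.
Relativistic: u_rel = (0.799 + 0.590) / (1 + 0.799·0.590) = 1.3890/1.4714 = 0.9440.
Δ = 1.3890 − 0.9440 = 0.4450.
(The classical prediction exceeds c; the relativistic result does not.)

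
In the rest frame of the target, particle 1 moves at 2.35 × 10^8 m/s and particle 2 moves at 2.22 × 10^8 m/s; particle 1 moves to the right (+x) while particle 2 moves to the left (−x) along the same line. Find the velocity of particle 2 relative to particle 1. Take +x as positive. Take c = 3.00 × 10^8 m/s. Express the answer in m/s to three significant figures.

-2.89 × 10^8 m/s

β_A = 0.783, β_B = -0.740 (dividing each by c = 3.00 × 10^8 m/s).
Transform to A's frame with the inverse velocity-addition law: u' = (u − v)/(1 − uv/c²), taking u = β_B and v = β_A.
u' = (-0.740 − 0.783) / (1 − (0.783)(-0.740)) = -1.5233/1.5797 = -0.9643.
u' = -0.9643 × 3.00 × 10^8 m/s.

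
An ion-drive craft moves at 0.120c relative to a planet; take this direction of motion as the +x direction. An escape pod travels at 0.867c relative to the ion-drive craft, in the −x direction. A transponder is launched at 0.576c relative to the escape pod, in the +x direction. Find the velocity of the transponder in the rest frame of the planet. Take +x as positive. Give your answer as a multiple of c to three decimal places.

-0.496c

Apply u = (u' + v)/(1 + u'v/c²) successively, working outward toward the planet.
Start: velocity of the ion-drive craft relative to the planet = 0.1200c.
Compose with the escape pod (u' = -0.867 in the ion-drive craft frame): u_1 = (-0.867 + 0.120) / (1 + (-0.867)·0.120) = -0.7470/0.8960 = -0.8337.
Compose with the transponder (u' = 0.576 in the escape pod frame): u_2 = (0.576 + (-0.834)) / (1 + 0.576·(-0.834)) = -0.2577/0.5198 = -0.4959.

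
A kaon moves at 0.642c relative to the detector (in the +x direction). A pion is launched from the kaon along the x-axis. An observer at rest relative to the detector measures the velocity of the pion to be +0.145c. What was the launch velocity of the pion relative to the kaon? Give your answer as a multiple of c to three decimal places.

Invert the composition law: u' = (u − v)/(1 − uv/c²).
u' = (0.145 − 0.642) / (1 − (0.145)(0.642)) = -0.4970/0.9069 = -0.5480.

-0.548c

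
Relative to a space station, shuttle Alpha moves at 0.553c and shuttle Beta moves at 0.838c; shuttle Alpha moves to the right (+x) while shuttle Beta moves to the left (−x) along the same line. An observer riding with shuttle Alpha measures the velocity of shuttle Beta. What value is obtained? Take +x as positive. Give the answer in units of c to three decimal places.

-0.951c

β_A = 0.553, β_B = -0.838.
Transform to A's frame with the inverse velocity-addition law: u' = (u − v)/(1 − uv/c²), taking u = β_B and v = β_A.
u' = (-0.838 − 0.553) / (1 − (0.553)(-0.838)) = -1.3910/1.4634 = -0.9505.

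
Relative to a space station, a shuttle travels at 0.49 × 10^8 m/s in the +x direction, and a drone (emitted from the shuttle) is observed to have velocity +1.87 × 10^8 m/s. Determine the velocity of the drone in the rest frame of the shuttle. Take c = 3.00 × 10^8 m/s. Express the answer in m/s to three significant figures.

v = 0.163c, u = 0.623c.
Invert the composition law: u' = (u − v)/(1 − uv/c²).
u' = (0.623 − 0.163) / (1 − (0.623)(0.163)) = 0.4600/0.8982 = 0.5121.
u' = 0.5121 × 3.00 × 10^8 m/s.

+1.54 × 10^8 m/s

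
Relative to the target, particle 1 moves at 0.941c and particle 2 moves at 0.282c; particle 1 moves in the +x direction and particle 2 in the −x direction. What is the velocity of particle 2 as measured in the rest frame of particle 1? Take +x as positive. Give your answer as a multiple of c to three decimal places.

β_A = 0.941, β_B = -0.282.
Transform to A's frame with the inverse velocity-addition law: u' = (u − v)/(1 − uv/c²), taking u = β_B and v = β_A.
u' = (-0.282 − 0.941) / (1 − (0.941)(-0.282)) = -1.2230/1.2654 = -0.9665.

-0.967c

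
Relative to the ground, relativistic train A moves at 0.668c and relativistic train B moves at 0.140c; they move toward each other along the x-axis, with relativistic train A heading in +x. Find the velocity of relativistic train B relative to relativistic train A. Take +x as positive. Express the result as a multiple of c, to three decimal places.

-0.739c

β_A = 0.668, β_B = -0.140.
Transform to A's frame with the inverse velocity-addition law: u' = (u − v)/(1 − uv/c²), taking u = β_B and v = β_A.
u' = (-0.140 − 0.668) / (1 − (0.668)(-0.140)) = -0.8080/1.0935 = -0.7389.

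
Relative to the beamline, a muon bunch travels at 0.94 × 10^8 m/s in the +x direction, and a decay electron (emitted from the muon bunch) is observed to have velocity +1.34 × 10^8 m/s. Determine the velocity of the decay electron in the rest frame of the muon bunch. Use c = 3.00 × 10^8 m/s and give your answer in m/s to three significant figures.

+4.65 × 10^7 m/s

v = 0.313c, u = 0.447c.
Invert the composition law: u' = (u − v)/(1 − uv/c²).
u' = (0.447 − 0.313) / (1 − (0.447)(0.313)) = 0.1333/0.8600 = 0.1550.
u' = 0.1550 × 3.00 × 10^8 m/s.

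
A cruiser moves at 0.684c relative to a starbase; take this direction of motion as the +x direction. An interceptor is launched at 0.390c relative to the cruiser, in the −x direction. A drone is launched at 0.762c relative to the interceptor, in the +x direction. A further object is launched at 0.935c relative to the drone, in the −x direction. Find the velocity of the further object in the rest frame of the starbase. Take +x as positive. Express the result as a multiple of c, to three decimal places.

-0.265c

Apply u = (u' + v)/(1 + u'v/c²) successively, working outward toward the starbase.
Start: velocity of the cruiser relative to the starbase = 0.6840c.
Compose with the interceptor (u' = -0.390 in the cruiser frame): u_1 = (-0.390 + 0.684) / (1 + (-0.390)·0.684) = 0.2940/0.7332 = 0.4010.
Compose with the drone (u' = 0.762 in the interceptor frame): u_2 = (0.762 + 0.401) / (1 + 0.762·0.401) = 1.1630/1.3055 = 0.8908.
Compose with the further object (u' = -0.935 in the drone frame): u_3 = (-0.935 + 0.891) / (1 + (-0.935)·0.891) = -0.0442/0.1671 = -0.2645.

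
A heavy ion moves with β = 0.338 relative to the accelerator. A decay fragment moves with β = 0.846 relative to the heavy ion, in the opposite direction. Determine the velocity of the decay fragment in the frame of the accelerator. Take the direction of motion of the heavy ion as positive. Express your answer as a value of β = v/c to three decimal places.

β = -0.711

With v = 0.338 and u' = -0.846 (in units of c),
u = (u' + v)/(1 + u'v/c²):
u = (-0.846 + 0.338) / (1 + (-0.846)·0.338) = -0.5080/0.7141 = -0.7114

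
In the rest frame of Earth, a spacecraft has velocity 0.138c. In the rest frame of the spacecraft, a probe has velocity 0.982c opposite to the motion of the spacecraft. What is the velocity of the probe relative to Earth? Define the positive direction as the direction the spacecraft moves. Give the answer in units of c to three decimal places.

With v = 0.138 and u' = -0.982 (in units of c),
u = (u' + v)/(1 + u'v/c²):
u = (-0.982 + 0.138) / (1 + (-0.982)·0.138) = -0.8440/0.8645 = -0.9763

-0.976c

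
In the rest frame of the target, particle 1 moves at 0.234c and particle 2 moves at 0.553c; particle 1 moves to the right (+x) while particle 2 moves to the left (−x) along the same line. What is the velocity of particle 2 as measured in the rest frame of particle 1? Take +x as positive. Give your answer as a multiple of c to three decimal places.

-0.697c

β_A = 0.234, β_B = -0.553.
Transform to A's frame with the inverse velocity-addition law: u' = (u − v)/(1 − uv/c²), taking u = β_B and v = β_A.
u' = (-0.553 − 0.234) / (1 − (0.234)(-0.553)) = -0.7870/1.1294 = -0.6968.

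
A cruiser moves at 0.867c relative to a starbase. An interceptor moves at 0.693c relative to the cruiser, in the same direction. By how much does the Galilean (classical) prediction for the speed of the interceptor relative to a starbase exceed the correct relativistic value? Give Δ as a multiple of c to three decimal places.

Δ = 0.586c

Galilean: u_cl = 0.693 + 0.867 = 1.5600.
Relativistic: u_rel = (0.693 + 0.867) / (1 + 0.693·0.867) = 1.5600/1.6008 = 0.9745.
Δ = 1.5600 − 0.9745 = 0.5855.
(The classical prediction exceeds c; the relativistic result does not.)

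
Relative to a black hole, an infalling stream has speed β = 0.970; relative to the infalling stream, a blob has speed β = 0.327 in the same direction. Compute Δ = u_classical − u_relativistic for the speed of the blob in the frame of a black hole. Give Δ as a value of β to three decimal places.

Δ = 0.312

Galilean: u_cl = 0.327 + 0.970 = 1.2970.
Relativistic: u_rel = (0.327 + 0.970) / (1 + 0.327·0.970) = 1.2970/1.3172 = 0.9847.
Δ = 1.2970 − 0.9847 = 0.3123.
(The classical prediction exceeds c; the relativistic result does not.)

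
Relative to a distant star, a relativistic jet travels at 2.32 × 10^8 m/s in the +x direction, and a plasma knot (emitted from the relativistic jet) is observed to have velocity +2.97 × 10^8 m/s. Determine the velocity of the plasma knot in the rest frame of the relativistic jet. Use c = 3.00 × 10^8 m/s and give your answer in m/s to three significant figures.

v = 0.773c, u = 0.990c.
Invert the composition law: u' = (u − v)/(1 − uv/c²).
u' = (0.990 − 0.773) / (1 − (0.990)(0.773)) = 0.2167/0.2344 = 0.9243.
u' = 0.9243 × 3.00 × 10^8 m/s.

+2.77 × 10^8 m/s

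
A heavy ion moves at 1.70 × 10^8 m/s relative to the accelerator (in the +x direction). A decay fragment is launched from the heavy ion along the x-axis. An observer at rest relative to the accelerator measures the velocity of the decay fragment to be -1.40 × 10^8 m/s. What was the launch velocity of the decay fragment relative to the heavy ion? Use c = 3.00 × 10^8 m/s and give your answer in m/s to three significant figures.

v = 0.567c, u = -0.467c.
Invert the composition law: u' = (u − v)/(1 − uv/c²).
u' = (-0.467 − 0.567) / (1 − (-0.467)(0.567)) = -1.0333/1.2644 = -0.8172.
u' = -0.8172 × 3.00 × 10^8 m/s.

-2.45 × 10^8 m/s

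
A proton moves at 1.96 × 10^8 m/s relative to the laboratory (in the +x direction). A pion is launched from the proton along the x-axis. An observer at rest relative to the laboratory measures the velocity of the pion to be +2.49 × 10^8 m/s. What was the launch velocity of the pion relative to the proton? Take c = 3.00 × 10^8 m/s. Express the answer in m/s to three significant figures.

v = 0.653c, u = 0.830c.
Invert the composition law: u' = (u − v)/(1 − uv/c²).
u' = (0.830 − 0.653) / (1 − (0.830)(0.653)) = 0.1767/0.4577 = 0.3860.
u' = 0.3860 × 3.00 × 10^8 m/s.

+1.16 × 10^8 m/s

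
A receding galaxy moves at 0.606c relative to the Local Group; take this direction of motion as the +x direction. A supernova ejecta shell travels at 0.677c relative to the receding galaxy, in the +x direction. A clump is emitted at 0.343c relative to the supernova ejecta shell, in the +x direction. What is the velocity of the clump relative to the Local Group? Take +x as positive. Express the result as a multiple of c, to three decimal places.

Apply u = (u' + v)/(1 + u'v/c²) successively, working outward toward the Local Group.
Start: velocity of the receding galaxy relative to the Local Group = 0.6060c.
Compose with the supernova ejecta shell (u' = 0.677 in the receding galaxy frame): u_1 = (0.677 + 0.606) / (1 + 0.677·0.606) = 1.2830/1.4103 = 0.9098.
Compose with the clump (u' = 0.343 in the supernova ejecta shell frame): u_2 = (0.343 + 0.910) / (1 + 0.343·0.910) = 1.2528/1.3120 = 0.9548.

0.955c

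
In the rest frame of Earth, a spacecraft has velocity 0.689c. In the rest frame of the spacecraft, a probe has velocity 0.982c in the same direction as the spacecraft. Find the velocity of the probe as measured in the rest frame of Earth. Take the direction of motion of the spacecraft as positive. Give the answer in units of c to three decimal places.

With v = 0.689 and u' = 0.982 (in units of c),
u = (u' + v)/(1 + u'v/c²):
u = (0.982 + 0.689) / (1 + 0.982·0.689) = 1.6710/1.6766 = 0.9967

0.997c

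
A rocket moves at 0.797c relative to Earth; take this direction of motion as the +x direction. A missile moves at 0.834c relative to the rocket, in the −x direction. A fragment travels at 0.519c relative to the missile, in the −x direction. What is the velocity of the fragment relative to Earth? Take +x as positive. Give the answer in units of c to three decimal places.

-0.595c

Apply u = (u' + v)/(1 + u'v/c²) successively, working outward toward Earth.
Start: velocity of the rocket relative to Earth = 0.7970c.
Compose with the missile (u' = -0.834 in the rocket frame): u_1 = (-0.834 + 0.797) / (1 + (-0.834)·0.797) = -0.0370/0.3353 = -0.1103.
Compose with the fragment (u' = -0.519 in the missile frame): u_2 = (-0.519 + (-0.110)) / (1 + (-0.519)·(-0.110)) = -0.6293/1.0573 = -0.5953.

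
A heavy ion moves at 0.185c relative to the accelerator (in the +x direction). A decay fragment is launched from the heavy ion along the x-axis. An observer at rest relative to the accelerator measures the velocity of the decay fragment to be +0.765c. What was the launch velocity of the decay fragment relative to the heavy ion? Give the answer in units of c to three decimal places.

Invert the composition law: u' = (u − v)/(1 − uv/c²).
u' = (0.765 − 0.185) / (1 − (0.765)(0.185)) = 0.5800/0.8585 = 0.6756.

+0.676c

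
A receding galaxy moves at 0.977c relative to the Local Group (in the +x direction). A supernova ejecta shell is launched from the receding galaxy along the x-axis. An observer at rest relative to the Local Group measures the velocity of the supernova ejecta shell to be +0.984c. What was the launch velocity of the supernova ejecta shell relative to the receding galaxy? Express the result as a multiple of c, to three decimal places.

+0.181c

Invert the composition law: u' = (u − v)/(1 − uv/c²).
u' = (0.984 − 0.977) / (1 − (0.984)(0.977)) = 0.0070/0.0386 = 0.1812.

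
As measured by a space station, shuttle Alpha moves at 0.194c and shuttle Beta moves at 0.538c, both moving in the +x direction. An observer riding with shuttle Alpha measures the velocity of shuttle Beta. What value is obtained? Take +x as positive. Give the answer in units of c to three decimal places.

+0.384c

β_A = 0.194, β_B = 0.538.
Transform to A's frame with the inverse velocity-addition law: u' = (u − v)/(1 − uv/c²), taking u = β_B and v = β_A.
u' = (0.538 − 0.194) / (1 − (0.194)(0.538)) = 0.3440/0.8956 = 0.3841.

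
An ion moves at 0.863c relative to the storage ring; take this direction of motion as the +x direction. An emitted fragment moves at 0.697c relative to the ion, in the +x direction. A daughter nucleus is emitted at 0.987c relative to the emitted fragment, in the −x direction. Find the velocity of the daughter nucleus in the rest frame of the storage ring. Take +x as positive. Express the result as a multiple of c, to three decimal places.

-0.335c

Apply u = (u' + v)/(1 + u'v/c²) successively, working outward toward the storage ring.
Start: velocity of the ion relative to the storage ring = 0.8630c.
Compose with the emitted fragment (u' = 0.697 in the ion frame): u_1 = (0.697 + 0.863) / (1 + 0.697·0.863) = 1.5600/1.6015 = 0.9741.
Compose with the daughter nucleus (u' = -0.987 in the emitted fragment frame): u_2 = (-0.987 + 0.974) / (1 + (-0.987)·0.974) = -0.0129/0.0386 = -0.3349.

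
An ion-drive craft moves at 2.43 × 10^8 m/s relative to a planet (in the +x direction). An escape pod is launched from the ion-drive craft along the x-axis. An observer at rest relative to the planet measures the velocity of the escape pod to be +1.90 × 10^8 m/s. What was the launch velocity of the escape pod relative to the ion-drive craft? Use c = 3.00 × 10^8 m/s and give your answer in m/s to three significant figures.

-1.09 × 10^8 m/s

v = 0.810c, u = 0.633c.
Invert the composition law: u' = (u − v)/(1 − uv/c²).
u' = (0.633 − 0.810) / (1 − (0.633)(0.810)) = -0.1767/0.4870 = -0.3628.
u' = -0.3628 × 3.00 × 10^8 m/s.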